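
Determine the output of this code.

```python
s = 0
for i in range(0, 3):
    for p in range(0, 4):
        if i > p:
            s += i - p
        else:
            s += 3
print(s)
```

i=0,p=0: not 0>0, s = 0+3 = 3
i=0,p=1: not 0>1, s = 3+3 = 6
i=0,p=2: not 0>2, s = 6+3 = 9
i=0,p=3: not 0>3, s = 9+3 = 12
i=1,p=0: 1>0, s = 12+1 = 13
i=1,p=1: not 1>1, s = 13+3 = 16
i=1,p=2: not 1>2, s = 16+3 = 19
i=1,p=3: not 1>3, s = 19+3 = 22
i=2,p=0: 2>0, s = 22+2 = 24
i=2,p=1: 2>1, s = 24+1 = 25
i=2,p=2: not 2>2, s = 25+3 = 28
i=2,p=3: not 2>3, s = 28+3 = 31

31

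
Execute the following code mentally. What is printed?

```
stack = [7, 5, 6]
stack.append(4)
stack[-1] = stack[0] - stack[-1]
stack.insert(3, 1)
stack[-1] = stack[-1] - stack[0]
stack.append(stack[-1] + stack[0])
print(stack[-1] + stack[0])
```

10

append 4 → [7, 5, 6, 4]
stack[-1] = stack[0]-stack[-1] = 7-4 = 3 → [7, 5, 6, 3]
insert 1 at 3 → [7, 5, 6, 1, 3]
stack[-1] = stack[-1]-stack[0] = 3-7 = -4 → [7, 5, 6, 1, -4]
append stack[-1]+stack[0] = (-4)+7 = 3 → [7, 5, 6, 1, -4, 3]
stack[-1]+stack[0] = 3+7 = 10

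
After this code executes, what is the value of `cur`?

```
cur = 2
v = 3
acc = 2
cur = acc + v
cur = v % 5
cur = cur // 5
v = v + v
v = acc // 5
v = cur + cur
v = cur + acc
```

cur = 2+3 = 5
cur = 3%5 = 3
cur = 3//5 = 0
v = 3+3 = 6
v = 2//5 = 0
v = 0+0 = 0
v = 0+2 = 2

0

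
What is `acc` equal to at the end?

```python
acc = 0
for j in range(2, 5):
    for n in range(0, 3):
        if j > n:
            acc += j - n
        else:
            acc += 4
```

22

j=2,n=0: 2>0, acc = 0+2 = 2
j=2,n=1: 2>1, acc = 2+1 = 3
j=2,n=2: not 2>2, acc = 3+4 = 7
j=3,n=0: 3>0, acc = 7+3 = 10
j=3,n=1: 3>1, acc = 10+2 = 12
j=3,n=2: 3>2, acc = 12+1 = 13
j=4,n=0: 4>0, acc = 13+4 = 17
j=4,n=1: 4>1, acc = 17+3 = 20
j=4,n=2: 4>2, acc = 20+2 = 22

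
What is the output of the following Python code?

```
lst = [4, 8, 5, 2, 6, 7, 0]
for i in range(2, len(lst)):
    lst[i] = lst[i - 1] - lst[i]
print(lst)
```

[4, 8, 3, 1, -5, -12, -12]

i=2: lst[2] = 8-5 = 3 → [4, 8, 3, 2, 6, 7, 0]
i=3: lst[3] = 3-2 = 1 → [4, 8, 3, 1, 6, 7, 0]
i=4: lst[4] = 1-6 = -5 → [4, 8, 3, 1, -5, 7, 0]
i=5: lst[5] = (-5)-7 = -12 → [4, 8, 3, 1, -5, -12, 0]
i=6: lst[6] = (-12)-0 = -12 → [4, 8, 3, 1, -5, -12, -12]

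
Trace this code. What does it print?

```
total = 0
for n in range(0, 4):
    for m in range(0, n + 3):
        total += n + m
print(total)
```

n=0,m=0: total = 0+0 = 0
n=0,m=1: total = 0+1 = 1
n=0,m=2: total = 1+2 = 3
n=1,m=0: total = 3+1 = 4
n=1,m=1: total = 4+2 = 6
n=1,m=2: total = 6+3 = 9
n=1,m=3: total = 9+4 = 13
n=2,m=0: total = 13+2 = 15
n=2,m=1: total = 15+3 = 18
n=2,m=2: total = 18+4 = 22
n=2,m=3: total = 22+5 = 27
n=2,m=4: total = 27+6 = 33
n=3,m=0: total = 33+3 = 36
n=3,m=1: total = 36+4 = 40
n=3,m=2: total = 40+5 = 45
n=3,m=3: total = 45+6 = 51
n=3,m=4: total = 51+7 = 58
n=3,m=5: total = 58+8 = 66

66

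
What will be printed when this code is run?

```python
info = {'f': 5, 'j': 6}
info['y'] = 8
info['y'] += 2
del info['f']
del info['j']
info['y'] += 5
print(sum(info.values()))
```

info['y'] = 8 → {'f': 5, 'j': 6, 'y': 8}
info['y'] = 8+2 = 10 → {'f': 5, 'j': 6, 'y': 10}
del 'f' → {'j': 6, 'y': 10}
del 'j' → {'y': 10}
info['y'] = 10+5 = 15 → {'y': 15}
sum of values = 15

15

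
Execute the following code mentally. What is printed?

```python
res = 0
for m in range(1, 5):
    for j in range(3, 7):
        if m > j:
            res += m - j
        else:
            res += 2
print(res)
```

31

m=1,j=3: not 1>3, res = 0+2 = 2
m=1,j=4: not 1>4, res = 2+2 = 4
m=1,j=5: not 1>5, res = 4+2 = 6
m=1,j=6: not 1>6, res = 6+2 = 8
m=2,j=3: not 2>3, res = 8+2 = 10
m=2,j=4: not 2>4, res = 10+2 = 12
m=2,j=5: not 2>5, res = 12+2 = 14
m=2,j=6: not 2>6, res = 14+2 = 16
m=3,j=3: not 3>3, res = 16+2 = 18
m=3,j=4: not 3>4, res = 18+2 = 20
m=3,j=5: not 3>5, res = 20+2 = 22
m=3,j=6: not 3>6, res = 22+2 = 24
m=4,j=3: 4>3, res = 24+1 = 25
m=4,j=4: not 4>4, res = 25+2 = 27
m=4,j=5: not 4>5, res = 27+2 = 29
m=4,j=6: not 4>6, res = 29+2 = 31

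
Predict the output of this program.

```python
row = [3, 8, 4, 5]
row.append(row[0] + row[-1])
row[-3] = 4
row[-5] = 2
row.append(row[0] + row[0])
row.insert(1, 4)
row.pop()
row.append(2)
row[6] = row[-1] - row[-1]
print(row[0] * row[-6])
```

8

append row[0]+row[-1] = 3+5 = 8 → [3, 8, 4, 5, 8]
row[-3] = 4 → [3, 8, 4, 5, 8]
row[-5] = 2 → [2, 8, 4, 5, 8]
append row[0]+row[0] = 2+2 = 4 → [2, 8, 4, 5, 8, 4]
insert 4 at 1 → [2, 4, 8, 4, 5, 8, 4]
pop() removes 4 → [2, 4, 8, 4, 5, 8]
append 2 → [2, 4, 8, 4, 5, 8, 2]
row[6] = row[-1]-row[-1] = 2-2 = 0 → [2, 4, 8, 4, 5, 8, 0]
row[0]*row[-6] = 2*4 = 8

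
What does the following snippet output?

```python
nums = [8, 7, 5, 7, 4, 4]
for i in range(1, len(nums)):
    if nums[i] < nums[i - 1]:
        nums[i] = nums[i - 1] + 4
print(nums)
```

i=1: 7<8, nums[1] = 8+4 = 12 → [8, 12, 5, 7, 4, 4]
i=2: 5<12, nums[2] = 12+4 = 16 → [8, 12, 16, 7, 4, 4]
i=3: 7<16, nums[3] = 16+4 = 20 → [8, 12, 16, 20, 4, 4]
i=4: 4<20, nums[4] = 20+4 = 24 → [8, 12, 16, 20, 24, 4]
i=5: 4<24, nums[5] = 24+4 = 28 → [8, 12, 16, 20, 24, 28]

[8, 12, 16, 20, 24, 28]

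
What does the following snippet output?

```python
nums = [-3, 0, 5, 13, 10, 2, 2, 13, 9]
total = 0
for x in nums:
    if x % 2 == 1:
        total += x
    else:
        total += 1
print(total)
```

x=-3: odd, total = 0+(-3) = -3
x=0: not odd, total = (-3)+1 = -2
x=5: odd, total = (-2)+5 = 3
x=13: odd, total = 3+13 = 16
x=10: not odd, total = 16+1 = 17
x=2: not odd, total = 17+1 = 18
x=2: not odd, total = 18+1 = 19
x=13: odd, total = 19+13 = 32
x=9: odd, total = 32+9 = 41

41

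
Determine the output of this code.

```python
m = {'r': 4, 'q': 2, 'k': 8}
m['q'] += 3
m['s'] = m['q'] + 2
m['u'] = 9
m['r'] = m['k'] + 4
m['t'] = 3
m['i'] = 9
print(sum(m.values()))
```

m['q'] = 2+3 = 5 → {'r': 4, 'q': 5, 'k': 8}
m['s'] = m['q']+2 = 7 → {'r': 4, 'q': 5, 'k': 8, 's': 7}
m['u'] = 9 → {'r': 4, 'q': 5, 'k': 8, 's': 7, 'u': 9}
m['r'] = m['k']+4 = 12 → {'r': 12, 'q': 5, 'k': 8, 's': 7, 'u': 9}
m['t'] = 3 → {'r': 12, 'q': 5, 'k': 8, 's': 7, 'u': 9, 't': 3}
m['i'] = 9 → {'r': 12, 'q': 5, 'k': 8, 's': 7, 'u': 9, 't': 3, 'i': 9}
sum of values = 53

53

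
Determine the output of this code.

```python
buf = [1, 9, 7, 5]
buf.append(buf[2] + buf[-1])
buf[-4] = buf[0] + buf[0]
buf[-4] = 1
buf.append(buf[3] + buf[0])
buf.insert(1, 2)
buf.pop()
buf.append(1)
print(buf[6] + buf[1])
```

3

append buf[2]+buf[-1] = 7+5 = 12 → [1, 9, 7, 5, 12]
buf[-4] = buf[0]+buf[0] = 1+1 = 2 → [1, 2, 7, 5, 12]
buf[-4] = 1 → [1, 1, 7, 5, 12]
append buf[3]+buf[0] = 5+1 = 6 → [1, 1, 7, 5, 12, 6]
insert 2 at 1 → [1, 2, 1, 7, 5, 12, 6]
pop() removes 6 → [1, 2, 1, 7, 5, 12]
append 1 → [1, 2, 1, 7, 5, 12, 1]
buf[6]+buf[1] = 1+2 = 3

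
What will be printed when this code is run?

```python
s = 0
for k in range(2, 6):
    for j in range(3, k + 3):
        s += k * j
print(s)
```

247

k=2,j=3: s = 0+6 = 6
k=2,j=4: s = 6+8 = 14
k=3,j=3: s = 14+9 = 23
k=3,j=4: s = 23+12 = 35
k=3,j=5: s = 35+15 = 50
k=4,j=3: s = 50+12 = 62
k=4,j=4: s = 62+16 = 78
k=4,j=5: s = 78+20 = 98
k=4,j=6: s = 98+24 = 122
k=5,j=3: s = 122+15 = 137
k=5,j=4: s = 137+20 = 157
k=5,j=5: s = 157+25 = 182
k=5,j=6: s = 182+30 = 212
k=5,j=7: s = 212+35 = 247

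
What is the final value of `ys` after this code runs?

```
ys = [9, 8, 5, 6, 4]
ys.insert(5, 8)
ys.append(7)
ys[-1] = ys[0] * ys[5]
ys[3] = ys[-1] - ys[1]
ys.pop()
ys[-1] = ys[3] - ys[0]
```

[9, 8, 5, 64, 4, 55]

insert 8 at 5 → [9, 8, 5, 6, 4, 8]
append 7 → [9, 8, 5, 6, 4, 8, 7]
ys[-1] = ys[0]*ys[5] = 9*8 = 72 → [9, 8, 5, 6, 4, 8, 72]
ys[3] = ys[-1]-ys[1] = 72-8 = 64 → [9, 8, 5, 64, 4, 8, 72]
pop() removes 72 → [9, 8, 5, 64, 4, 8]
ys[-1] = ys[3]-ys[0] = 64-9 = 55 → [9, 8, 5, 64, 4, 55]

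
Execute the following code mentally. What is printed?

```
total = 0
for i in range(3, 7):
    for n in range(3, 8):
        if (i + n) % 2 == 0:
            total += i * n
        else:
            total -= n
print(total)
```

170

i=3,n=3: even sum, total = 0+9 = 9
i=3,n=4: odd sum, total = 9-4 = 5
i=3,n=5: even sum, total = 5+15 = 20
i=3,n=6: odd sum, total = 20-6 = 14
i=3,n=7: even sum, total = 14+21 = 35
i=4,n=3: odd sum, total = 35-3 = 32
i=4,n=4: even sum, total = 32+16 = 48
i=4,n=5: odd sum, total = 48-5 = 43
i=4,n=6: even sum, total = 43+24 = 67
i=4,n=7: odd sum, total = 67-7 = 60
i=5,n=3: even sum, total = 60+15 = 75
i=5,n=4: odd sum, total = 75-4 = 71
i=5,n=5: even sum, total = 71+25 = 96
i=5,n=6: odd sum, total = 96-6 = 90
i=5,n=7: even sum, total = 90+35 = 125
i=6,n=3: odd sum, total = 125-3 = 122
i=6,n=4: even sum, total = 122+24 = 146
i=6,n=5: odd sum, total = 146-5 = 141
i=6,n=6: even sum, total = 141+36 = 177
i=6,n=7: odd sum, total = 177-7 = 170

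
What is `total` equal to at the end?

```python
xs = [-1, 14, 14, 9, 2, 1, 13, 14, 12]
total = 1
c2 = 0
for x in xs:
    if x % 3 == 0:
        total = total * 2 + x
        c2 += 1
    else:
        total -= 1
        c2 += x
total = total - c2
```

x=-1: not %3==0, total = 1-1 = 0; c2=-1
x=14: not %3==0, total = 0-1 = -1; c2=13
x=14: not %3==0, total = (-1)-1 = -2; c2=27
x=9: %3==0, total = (-2)*2+9 = 5; c2=28
x=2: not %3==0, total = 5-1 = 4; c2=30
x=1: not %3==0, total = 4-1 = 3; c2=31
x=13: not %3==0, total = 3-1 = 2; c2=44
x=14: not %3==0, total = 2-1 = 1; c2=58
x=12: %3==0, total = 1*2+12 = 14; c2=59
total-c2 = 14-59 = -45

-45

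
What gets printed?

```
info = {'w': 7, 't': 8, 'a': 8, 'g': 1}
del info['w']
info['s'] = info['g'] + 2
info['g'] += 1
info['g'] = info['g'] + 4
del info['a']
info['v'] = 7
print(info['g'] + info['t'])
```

del 'w' → {'t': 8, 'a': 8, 'g': 1}
info['s'] = info['g']+2 = 3 → {'t': 8, 'a': 8, 'g': 1, 's': 3}
info['g'] = 1+1 = 2 → {'t': 8, 'a': 8, 'g': 2, 's': 3}
info['g'] = info['g']+4 = 6 → {'t': 8, 'a': 8, 'g': 6, 's': 3}
del 'a' → {'t': 8, 'g': 6, 's': 3}
info['v'] = 7 → {'t': 8, 'g': 6, 's': 3, 'v': 7}
info['g']+info['t'] = 6+8 = 14

14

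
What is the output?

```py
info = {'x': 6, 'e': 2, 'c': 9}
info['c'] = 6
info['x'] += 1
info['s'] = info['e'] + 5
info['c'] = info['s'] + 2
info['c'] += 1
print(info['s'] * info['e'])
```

info['c'] = 6 → {'x': 6, 'e': 2, 'c': 6}
info['x'] = 6+1 = 7 → {'x': 7, 'e': 2, 'c': 6}
info['s'] = info['e']+5 = 7 → {'x': 7, 'e': 2, 'c': 6, 's': 7}
info['c'] = info['s']+2 = 9 → {'x': 7, 'e': 2, 'c': 9, 's': 7}
info['c'] = 9+1 = 10 → {'x': 7, 'e': 2, 'c': 10, 's': 7}
info['s']*info['e'] = 7*2 = 14

14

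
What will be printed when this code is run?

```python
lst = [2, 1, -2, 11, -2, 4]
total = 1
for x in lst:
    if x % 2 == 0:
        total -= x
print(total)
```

x=2: even, total = 1-2 = -1
x=1: not even
x=-2: even, total = (-1)-(-2) = 1
x=11: not even
x=-2: even, total = 1-(-2) = 3
x=4: even, total = 3-4 = -1

-1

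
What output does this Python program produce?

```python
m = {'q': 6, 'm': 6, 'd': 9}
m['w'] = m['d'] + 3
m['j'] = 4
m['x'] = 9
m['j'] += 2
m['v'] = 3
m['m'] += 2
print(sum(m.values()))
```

53

m['w'] = m['d']+3 = 12 → {'q': 6, 'm': 6, 'd': 9, 'w': 12}
m['j'] = 4 → {'q': 6, 'm': 6, 'd': 9, 'w': 12, 'j': 4}
m['x'] = 9 → {'q': 6, 'm': 6, 'd': 9, 'w': 12, 'j': 4, 'x': 9}
m['j'] = 4+2 = 6 → {'q': 6, 'm': 6, 'd': 9, 'w': 12, 'j': 6, 'x': 9}
m['v'] = 3 → {'q': 6, 'm': 6, 'd': 9, 'w': 12, 'j': 6, 'x': 9, 'v': 3}
m['m'] = 6+2 = 8 → {'q': 6, 'm': 8, 'd': 9, 'w': 12, 'j': 6, 'x': 9, 'v': 3}
sum of values = 53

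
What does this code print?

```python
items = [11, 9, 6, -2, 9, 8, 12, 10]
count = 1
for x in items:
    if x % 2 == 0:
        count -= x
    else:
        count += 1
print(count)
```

x=11: not even, count = 1+1 = 2
x=9: not even, count = 2+1 = 3
x=6: even, count = 3-6 = -3
x=-2: even, count = (-3)-(-2) = -1
x=9: not even, count = (-1)+1 = 0
x=8: even, count = 0-8 = -8
x=12: even, count = (-8)-12 = -20
x=10: even, count = (-20)-10 = -30

-30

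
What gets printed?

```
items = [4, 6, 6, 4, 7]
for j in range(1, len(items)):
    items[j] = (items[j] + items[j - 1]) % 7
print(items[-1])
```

6

j=1: items[1] = (6+4)%7 = 3 → [4, 3, 6, 4, 7]
j=2: items[2] = (6+3)%7 = 2 → [4, 3, 2, 4, 7]
j=3: items[3] = (4+2)%7 = 6 → [4, 3, 2, 6, 7]
j=4: items[4] = (7+6)%7 = 6 → [4, 3, 2, 6, 6]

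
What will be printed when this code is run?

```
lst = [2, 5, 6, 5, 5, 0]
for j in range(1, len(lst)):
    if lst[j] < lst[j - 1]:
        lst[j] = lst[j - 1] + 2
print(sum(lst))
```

j=1: 5>=2, unchanged → [2, 5, 6, 5, 5, 0]
j=2: 6>=5, unchanged → [2, 5, 6, 5, 5, 0]
j=3: 5<6, lst[3] = 6+2 = 8 → [2, 5, 6, 8, 5, 0]
j=4: 5<8, lst[4] = 8+2 = 10 → [2, 5, 6, 8, 10, 0]
j=5: 0<10, lst[5] = 10+2 = 12 → [2, 5, 6, 8, 10, 12]
sum = 43

43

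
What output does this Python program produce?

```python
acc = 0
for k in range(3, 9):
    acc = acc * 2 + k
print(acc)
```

k=3: acc = 0*2+3 = 3
k=4: acc = 3*2+4 = 10
k=5: acc = 10*2+5 = 25
k=6: acc = 25*2+6 = 56
k=7: acc = 56*2+7 = 119
k=8: acc = 119*2+8 = 246

246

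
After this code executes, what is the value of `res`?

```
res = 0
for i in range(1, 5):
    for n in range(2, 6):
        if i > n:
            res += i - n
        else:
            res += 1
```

i=1,n=2: not 1>2, res = 0+1 = 1
i=1,n=3: not 1>3, res = 1+1 = 2
i=1,n=4: not 1>4, res = 2+1 = 3
i=1,n=5: not 1>5, res = 3+1 = 4
i=2,n=2: not 2>2, res = 4+1 = 5
i=2,n=3: not 2>3, res = 5+1 = 6
i=2,n=4: not 2>4, res = 6+1 = 7
i=2,n=5: not 2>5, res = 7+1 = 8
i=3,n=2: 3>2, res = 8+1 = 9
i=3,n=3: not 3>3, res = 9+1 = 10
i=3,n=4: not 3>4, res = 10+1 = 11
i=3,n=5: not 3>5, res = 11+1 = 12
i=4,n=2: 4>2, res = 12+2 = 14
i=4,n=3: 4>3, res = 14+1 = 15
i=4,n=4: not 4>4, res = 15+1 = 16
i=4,n=5: not 4>5, res = 16+1 = 17

17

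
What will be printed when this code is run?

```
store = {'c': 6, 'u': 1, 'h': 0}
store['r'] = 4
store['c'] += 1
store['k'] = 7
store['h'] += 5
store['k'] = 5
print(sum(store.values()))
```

store['r'] = 4 → {'c': 6, 'u': 1, 'h': 0, 'r': 4}
store['c'] = 6+1 = 7 → {'c': 7, 'u': 1, 'h': 0, 'r': 4}
store['k'] = 7 → {'c': 7, 'u': 1, 'h': 0, 'r': 4, 'k': 7}
store['h'] = 0+5 = 5 → {'c': 7, 'u': 1, 'h': 5, 'r': 4, 'k': 7}
store['k'] = 5 → {'c': 7, 'u': 1, 'h': 5, 'r': 4, 'k': 5}
sum of values = 22

22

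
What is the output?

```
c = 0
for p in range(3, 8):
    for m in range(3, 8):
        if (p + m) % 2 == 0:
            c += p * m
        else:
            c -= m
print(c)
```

p=3,m=3: even sum, c = 0+9 = 9
p=3,m=4: odd sum, c = 9-4 = 5
p=3,m=5: even sum, c = 5+15 = 20
p=3,m=6: odd sum, c = 20-6 = 14
p=3,m=7: even sum, c = 14+21 = 35
p=4,m=3: odd sum, c = 35-3 = 32
p=4,m=4: even sum, c = 32+16 = 48
p=4,m=5: odd sum, c = 48-5 = 43
p=4,m=6: even sum, c = 43+24 = 67
p=4,m=7: odd sum, c = 67-7 = 60
p=5,m=3: even sum, c = 60+15 = 75
p=5,m=4: odd sum, c = 75-4 = 71
p=5,m=5: even sum, c = 71+25 = 96
p=5,m=6: odd sum, c = 96-6 = 90
p=5,m=7: even sum, c = 90+35 = 125
p=6,m=3: odd sum, c = 125-3 = 122
p=6,m=4: even sum, c = 122+24 = 146
p=6,m=5: odd sum, c = 146-5 = 141
p=6,m=6: even sum, c = 141+36 = 177
p=6,m=7: odd sum, c = 177-7 = 170
p=7,m=3: even sum, c = 170+21 = 191
p=7,m=4: odd sum, c = 191-4 = 187
p=7,m=5: even sum, c = 187+35 = 222
p=7,m=6: odd sum, c = 222-6 = 216
p=7,m=7: even sum, c = 216+49 = 265

265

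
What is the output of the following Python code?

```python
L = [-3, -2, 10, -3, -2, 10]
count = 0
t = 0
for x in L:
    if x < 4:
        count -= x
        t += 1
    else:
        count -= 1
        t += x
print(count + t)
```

32

x=-3: <4, count = 0-(-3) = 3; t=1
x=-2: <4, count = 3-(-2) = 5; t=2
x=10: not <4, count = 5-1 = 4; t=12
x=-3: <4, count = 4-(-3) = 7; t=13
x=-2: <4, count = 7-(-2) = 9; t=14
x=10: not <4, count = 9-1 = 8; t=24
count+t = 8+24 = 32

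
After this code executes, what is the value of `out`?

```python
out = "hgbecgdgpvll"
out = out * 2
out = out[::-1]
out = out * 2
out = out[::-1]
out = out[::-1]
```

repeat ×2 → 'hgbecgdgpvllhgbecgdgpvll'
reverse → 'llvpgdgcebghllvpgdgcebgh'
repeat ×2 → 'llvpgdgcebghllvpgdgcebghllvpgdgcebghllvpgdgcebgh'
reverse → 'hgbecgdgpvllhgbecgdgpvllhgbecgdgpvllhgbecgdgpvll'
reverse → 'llvpgdgcebghllvpgdgcebghllvpgdgcebghllvpgdgcebgh'

'llvpgdgcebghllvpgdgcebghllvpgdgcebghllvpgdgcebgh'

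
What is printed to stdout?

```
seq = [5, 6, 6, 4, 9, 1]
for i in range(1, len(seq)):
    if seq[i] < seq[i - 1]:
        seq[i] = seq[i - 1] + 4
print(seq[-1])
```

18

i=1: 6>=5, unchanged → [5, 6, 6, 4, 9, 1]
i=2: 6>=6, unchanged → [5, 6, 6, 4, 9, 1]
i=3: 4<6, seq[3] = 6+4 = 10 → [5, 6, 6, 10, 9, 1]
i=4: 9<10, seq[4] = 10+4 = 14 → [5, 6, 6, 10, 14, 1]
i=5: 1<14, seq[5] = 14+4 = 18 → [5, 6, 6, 10, 14, 18]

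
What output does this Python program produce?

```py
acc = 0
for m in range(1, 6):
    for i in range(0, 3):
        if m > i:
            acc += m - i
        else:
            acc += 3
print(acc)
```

m=1,i=0: 1>0, acc = 0+1 = 1
m=1,i=1: not 1>1, acc = 1+3 = 4
m=1,i=2: not 1>2, acc = 4+3 = 7
m=2,i=0: 2>0, acc = 7+2 = 9
m=2,i=1: 2>1, acc = 9+1 = 10
m=2,i=2: not 2>2, acc = 10+3 = 13
m=3,i=0: 3>0, acc = 13+3 = 16
m=3,i=1: 3>1, acc = 16+2 = 18
m=3,i=2: 3>2, acc = 18+1 = 19
m=4,i=0: 4>0, acc = 19+4 = 23
m=4,i=1: 4>1, acc = 23+3 = 26
m=4,i=2: 4>2, acc = 26+2 = 28
m=5,i=0: 5>0, acc = 28+5 = 33
m=5,i=1: 5>1, acc = 33+4 = 37
m=5,i=2: 5>2, acc = 37+3 = 40

40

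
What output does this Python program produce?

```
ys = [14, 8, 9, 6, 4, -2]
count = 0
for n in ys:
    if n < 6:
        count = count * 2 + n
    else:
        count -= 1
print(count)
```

n=14: not <6, count = 0-1 = -1
n=8: not <6, count = (-1)-1 = -2
n=9: not <6, count = (-2)-1 = -3
n=6: not <6, count = (-3)-1 = -4
n=4: <6, count = (-4)*2+4 = -4
n=-2: <6, count = (-4)*2+(-2) = -10

-10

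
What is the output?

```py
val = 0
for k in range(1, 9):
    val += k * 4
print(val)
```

144

k=1: val = 0+1*4 = 4
k=2: val = 4+2*4 = 12
k=3: val = 12+3*4 = 24
k=4: val = 24+4*4 = 40
k=5: val = 40+5*4 = 60
k=6: val = 60+6*4 = 84
k=7: val = 84+7*4 = 112
k=8: val = 112+8*4 = 144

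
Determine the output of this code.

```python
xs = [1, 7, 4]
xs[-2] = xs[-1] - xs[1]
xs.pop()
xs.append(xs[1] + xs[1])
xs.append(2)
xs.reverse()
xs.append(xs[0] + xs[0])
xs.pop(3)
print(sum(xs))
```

-3

xs[-2] = xs[-1]-xs[1] = 4-7 = -3 → [1, -3, 4]
pop() removes 4 → [1, -3]
append xs[1]+xs[1] = (-3)+(-3) = -6 → [1, -3, -6]
append 2 → [1, -3, -6, 2]
reverse → [2, -6, -3, 1]
append xs[0]+xs[0] = 2+2 = 4 → [2, -6, -3, 1, 4]
pop(3) removes 1 → [2, -6, -3, 4]
sum = -3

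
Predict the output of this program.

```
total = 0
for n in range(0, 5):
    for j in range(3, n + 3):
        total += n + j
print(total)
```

70

n=1,j=3: total = 0+4 = 4
n=2,j=3: total = 4+5 = 9
n=2,j=4: total = 9+6 = 15
n=3,j=3: total = 15+6 = 21
n=3,j=4: total = 21+7 = 28
n=3,j=5: total = 28+8 = 36
n=4,j=3: total = 36+7 = 43
n=4,j=4: total = 43+8 = 51
n=4,j=5: total = 51+9 = 60
n=4,j=6: total = 60+10 = 70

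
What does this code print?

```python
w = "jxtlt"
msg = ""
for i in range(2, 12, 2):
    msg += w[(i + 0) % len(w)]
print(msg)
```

ttxlj

i=2: add w[2]='t' → 't'
i=4: add w[4]='t' → 'tt'
i=6: add w[1]='x' → 'ttx'
i=8: add w[3]='l' → 'ttxl'
i=10: add w[0]='j' → 'ttxlj'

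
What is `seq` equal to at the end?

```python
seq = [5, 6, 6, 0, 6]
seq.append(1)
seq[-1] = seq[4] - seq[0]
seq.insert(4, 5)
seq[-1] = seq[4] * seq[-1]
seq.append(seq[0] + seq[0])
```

[5, 6, 6, 0, 5, 6, 5, 10]

append 1 → [5, 6, 6, 0, 6, 1]
seq[-1] = seq[4]-seq[0] = 6-5 = 1 → [5, 6, 6, 0, 6, 1]
insert 5 at 4 → [5, 6, 6, 0, 5, 6, 1]
seq[-1] = seq[4]*seq[-1] = 5*1 = 5 → [5, 6, 6, 0, 5, 6, 5]
append seq[0]+seq[0] = 5+5 = 10 → [5, 6, 6, 0, 5, 6, 5, 10]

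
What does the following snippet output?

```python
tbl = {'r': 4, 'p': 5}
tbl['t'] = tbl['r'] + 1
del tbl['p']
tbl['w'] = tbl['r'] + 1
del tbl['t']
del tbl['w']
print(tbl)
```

{'r': 4}

tbl['t'] = tbl['r']+1 = 5 → {'r': 4, 'p': 5, 't': 5}
del 'p' → {'r': 4, 't': 5}
tbl['w'] = tbl['r']+1 = 5 → {'r': 4, 't': 5, 'w': 5}
del 't' → {'r': 4, 'w': 5}
del 'w' → {'r': 4}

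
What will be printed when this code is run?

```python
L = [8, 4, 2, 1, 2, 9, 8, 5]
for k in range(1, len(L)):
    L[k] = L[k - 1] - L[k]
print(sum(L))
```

k=1: L[1] = 8-4 = 4 → [8, 4, 2, 1, 2, 9, 8, 5]
k=2: L[2] = 4-2 = 2 → [8, 4, 2, 1, 2, 9, 8, 5]
k=3: L[3] = 2-1 = 1 → [8, 4, 2, 1, 2, 9, 8, 5]
k=4: L[4] = 1-2 = -1 → [8, 4, 2, 1, -1, 9, 8, 5]
k=5: L[5] = (-1)-9 = -10 → [8, 4, 2, 1, -1, -10, 8, 5]
k=6: L[6] = (-10)-8 = -18 → [8, 4, 2, 1, -1, -10, -18, 5]
k=7: L[7] = (-18)-5 = -23 → [8, 4, 2, 1, -1, -10, -18, -23]
sum = -37

-37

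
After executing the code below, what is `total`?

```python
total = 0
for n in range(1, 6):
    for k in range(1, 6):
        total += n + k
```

n=1,k=1: total = 0+2 = 2
n=1,k=2: total = 2+3 = 5
n=1,k=3: total = 5+4 = 9
n=1,k=4: total = 9+5 = 14
n=1,k=5: total = 14+6 = 20
n=2,k=1: total = 20+3 = 23
n=2,k=2: total = 23+4 = 27
n=2,k=3: total = 27+5 = 32
n=2,k=4: total = 32+6 = 38
n=2,k=5: total = 38+7 = 45
n=3,k=1: total = 45+4 = 49
n=3,k=2: total = 49+5 = 54
n=3,k=3: total = 54+6 = 60
n=3,k=4: total = 60+7 = 67
n=3,k=5: total = 67+8 = 75
n=4,k=1: total = 75+5 = 80
n=4,k=2: total = 80+6 = 86
n=4,k=3: total = 86+7 = 93
n=4,k=4: total = 93+8 = 101
n=4,k=5: total = 101+9 = 110
n=5,k=1: total = 110+6 = 116
n=5,k=2: total = 116+7 = 123
n=5,k=3: total = 123+8 = 131
n=5,k=4: total = 131+9 = 140
n=5,k=5: total = 140+10 = 150

150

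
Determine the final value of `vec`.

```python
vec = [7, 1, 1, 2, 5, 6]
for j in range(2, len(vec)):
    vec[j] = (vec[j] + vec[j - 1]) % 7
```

[7, 1, 2, 4, 2, 1]

j=2: vec[2] = (1+1)%7 = 2 → [7, 1, 2, 2, 5, 6]
j=3: vec[3] = (2+2)%7 = 4 → [7, 1, 2, 4, 5, 6]
j=4: vec[4] = (5+4)%7 = 2 → [7, 1, 2, 4, 2, 6]
j=5: vec[5] = (6+2)%7 = 1 → [7, 1, 2, 4, 2, 1]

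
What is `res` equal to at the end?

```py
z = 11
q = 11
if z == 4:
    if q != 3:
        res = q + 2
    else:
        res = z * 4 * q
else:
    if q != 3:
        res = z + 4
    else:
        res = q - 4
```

15

z=11, q=11
z == 4 is False; q != 3 is True
→ res = z + 4 = 15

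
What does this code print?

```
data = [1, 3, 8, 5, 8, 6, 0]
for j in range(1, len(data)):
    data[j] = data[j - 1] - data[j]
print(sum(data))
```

-107

j=1: data[1] = 1-3 = -2 → [1, -2, 8, 5, 8, 6, 0]
j=2: data[2] = (-2)-8 = -10 → [1, -2, -10, 5, 8, 6, 0]
j=3: data[3] = (-10)-5 = -15 → [1, -2, -10, -15, 8, 6, 0]
j=4: data[4] = (-15)-8 = -23 → [1, -2, -10, -15, -23, 6, 0]
j=5: data[5] = (-23)-6 = -29 → [1, -2, -10, -15, -23, -29, 0]
j=6: data[6] = (-29)-0 = -29 → [1, -2, -10, -15, -23, -29, -29]
sum = -107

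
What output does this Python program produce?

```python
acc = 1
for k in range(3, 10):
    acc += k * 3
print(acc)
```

127

k=3: acc = 1+3*3 = 10
k=4: acc = 10+4*3 = 22
k=5: acc = 22+5*3 = 37
k=6: acc = 37+6*3 = 55
k=7: acc = 55+7*3 = 76
k=8: acc = 76+8*3 = 100
k=9: acc = 100+9*3 = 127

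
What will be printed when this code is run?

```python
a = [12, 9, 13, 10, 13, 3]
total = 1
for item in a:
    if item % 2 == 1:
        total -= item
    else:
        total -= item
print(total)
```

-59

item=12: not odd, total = 1-12 = -11
item=9: odd, total = (-11)-9 = -20
item=13: odd, total = (-20)-13 = -33
item=10: not odd, total = (-33)-10 = -43
item=13: odd, total = (-43)-13 = -56
item=3: odd, total = (-56)-3 = -59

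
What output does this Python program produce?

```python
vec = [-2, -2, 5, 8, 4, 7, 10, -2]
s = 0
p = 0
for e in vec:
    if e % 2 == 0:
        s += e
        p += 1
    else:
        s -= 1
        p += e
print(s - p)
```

e=-2: even, s = 0+(-2) = -2; p=1
e=-2: even, s = (-2)+(-2) = -4; p=2
e=5: not even, s = (-4)-1 = -5; p=7
e=8: even, s = (-5)+8 = 3; p=8
e=4: even, s = 3+4 = 7; p=9
e=7: not even, s = 7-1 = 6; p=16
e=10: even, s = 6+10 = 16; p=17
e=-2: even, s = 16+(-2) = 14; p=18
s-p = 14-18 = -4

-4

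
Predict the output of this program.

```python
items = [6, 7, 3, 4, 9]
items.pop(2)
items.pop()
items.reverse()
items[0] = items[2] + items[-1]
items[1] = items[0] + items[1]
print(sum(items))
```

37

pop(2) removes 3 → [6, 7, 4, 9]
pop() removes 9 → [6, 7, 4]
reverse → [4, 7, 6]
items[0] = items[2]+items[-1] = 6+6 = 12 → [12, 7, 6]
items[1] = items[0]+items[1] = 12+7 = 19 → [12, 19, 6]
sum = 37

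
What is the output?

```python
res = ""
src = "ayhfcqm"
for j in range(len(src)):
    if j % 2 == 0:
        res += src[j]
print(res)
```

ahcm

j=0: add 'a' → 'a'
j=1: skip
j=2: add 'h' → 'ah'
j=3: skip
j=4: add 'c' → 'ahc'
j=5: skip
j=6: add 'm' → 'ahcm'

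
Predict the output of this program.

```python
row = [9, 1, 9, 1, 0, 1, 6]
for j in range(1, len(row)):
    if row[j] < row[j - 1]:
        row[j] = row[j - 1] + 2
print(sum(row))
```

105

j=1: 1<9, row[1] = 9+2 = 11 → [9, 11, 9, 1, 0, 1, 6]
j=2: 9<11, row[2] = 11+2 = 13 → [9, 11, 13, 1, 0, 1, 6]
j=3: 1<13, row[3] = 13+2 = 15 → [9, 11, 13, 15, 0, 1, 6]
j=4: 0<15, row[4] = 15+2 = 17 → [9, 11, 13, 15, 17, 1, 6]
j=5: 1<17, row[5] = 17+2 = 19 → [9, 11, 13, 15, 17, 19, 6]
j=6: 6<19, row[6] = 19+2 = 21 → [9, 11, 13, 15, 17, 19, 21]
sum = 105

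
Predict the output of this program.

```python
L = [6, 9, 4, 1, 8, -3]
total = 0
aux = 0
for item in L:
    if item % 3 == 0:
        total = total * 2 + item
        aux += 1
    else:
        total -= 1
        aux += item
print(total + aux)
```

item=6: %3==0, total = 0*2+6 = 6; aux=1
item=9: %3==0, total = 6*2+9 = 21; aux=2
item=4: not %3==0, total = 21-1 = 20; aux=6
item=1: not %3==0, total = 20-1 = 19; aux=7
item=8: not %3==0, total = 19-1 = 18; aux=15
item=-3: %3==0, total = 18*2+(-3) = 33; aux=16
total+aux = 33+16 = 49

49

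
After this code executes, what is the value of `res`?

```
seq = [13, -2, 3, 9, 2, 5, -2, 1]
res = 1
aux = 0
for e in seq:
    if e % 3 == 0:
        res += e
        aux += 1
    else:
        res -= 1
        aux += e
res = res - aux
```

-12

e=13: not %3==0, res = 1-1 = 0; aux=13
e=-2: not %3==0, res = 0-1 = -1; aux=11
e=3: %3==0, res = (-1)+3 = 2; aux=12
e=9: %3==0, res = 2+9 = 11; aux=13
e=2: not %3==0, res = 11-1 = 10; aux=15
e=5: not %3==0, res = 10-1 = 9; aux=20
e=-2: not %3==0, res = 9-1 = 8; aux=18
e=1: not %3==0, res = 8-1 = 7; aux=19
res-aux = 7-19 = -12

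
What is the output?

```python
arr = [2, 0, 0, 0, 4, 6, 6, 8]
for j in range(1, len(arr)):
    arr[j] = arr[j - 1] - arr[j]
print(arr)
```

j=1: arr[1] = 2-0 = 2 → [2, 2, 0, 0, 4, 6, 6, 8]
j=2: arr[2] = 2-0 = 2 → [2, 2, 2, 0, 4, 6, 6, 8]
j=3: arr[3] = 2-0 = 2 → [2, 2, 2, 2, 4, 6, 6, 8]
j=4: arr[4] = 2-4 = -2 → [2, 2, 2, 2, -2, 6, 6, 8]
j=5: arr[5] = (-2)-6 = -8 → [2, 2, 2, 2, -2, -8, 6, 8]
j=6: arr[6] = (-8)-6 = -14 → [2, 2, 2, 2, -2, -8, -14, 8]
j=7: arr[7] = (-14)-8 = -22 → [2, 2, 2, 2, -2, -8, -14, -22]

[2, 2, 2, 2, -2, -8, -14, -22]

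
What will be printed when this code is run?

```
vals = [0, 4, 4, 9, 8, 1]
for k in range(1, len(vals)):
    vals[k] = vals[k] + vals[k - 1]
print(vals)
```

[0, 4, 8, 17, 25, 26]

k=1: vals[1] = 4+0 = 4 → [0, 4, 4, 9, 8, 1]
k=2: vals[2] = 4+4 = 8 → [0, 4, 8, 9, 8, 1]
k=3: vals[3] = 9+8 = 17 → [0, 4, 8, 17, 8, 1]
k=4: vals[4] = 8+17 = 25 → [0, 4, 8, 17, 25, 1]
k=5: vals[5] = 1+25 = 26 → [0, 4, 8, 17, 25, 26]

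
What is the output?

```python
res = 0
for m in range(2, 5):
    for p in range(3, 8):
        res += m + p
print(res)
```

120

m=2,p=3: res = 0+5 = 5
m=2,p=4: res = 5+6 = 11
m=2,p=5: res = 11+7 = 18
m=2,p=6: res = 18+8 = 26
m=2,p=7: res = 26+9 = 35
m=3,p=3: res = 35+6 = 41
m=3,p=4: res = 41+7 = 48
m=3,p=5: res = 48+8 = 56
m=3,p=6: res = 56+9 = 65
m=3,p=7: res = 65+10 = 75
m=4,p=3: res = 75+7 = 82
m=4,p=4: res = 82+8 = 90
m=4,p=5: res = 90+9 = 99
m=4,p=6: res = 99+10 = 109
m=4,p=7: res = 109+11 = 120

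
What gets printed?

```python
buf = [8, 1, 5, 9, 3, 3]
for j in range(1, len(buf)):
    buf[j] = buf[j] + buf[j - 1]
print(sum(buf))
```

j=1: buf[1] = 1+8 = 9 → [8, 9, 5, 9, 3, 3]
j=2: buf[2] = 5+9 = 14 → [8, 9, 14, 9, 3, 3]
j=3: buf[3] = 9+14 = 23 → [8, 9, 14, 23, 3, 3]
j=4: buf[4] = 3+23 = 26 → [8, 9, 14, 23, 26, 3]
j=5: buf[5] = 3+26 = 29 → [8, 9, 14, 23, 26, 29]
sum = 109

109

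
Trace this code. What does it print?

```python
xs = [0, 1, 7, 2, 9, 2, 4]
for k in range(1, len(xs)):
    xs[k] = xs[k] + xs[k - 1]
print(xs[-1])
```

25

k=1: xs[1] = 1+0 = 1 → [0, 1, 7, 2, 9, 2, 4]
k=2: xs[2] = 7+1 = 8 → [0, 1, 8, 2, 9, 2, 4]
k=3: xs[3] = 2+8 = 10 → [0, 1, 8, 10, 9, 2, 4]
k=4: xs[4] = 9+10 = 19 → [0, 1, 8, 10, 19, 2, 4]
k=5: xs[5] = 2+19 = 21 → [0, 1, 8, 10, 19, 21, 4]
k=6: xs[6] = 4+21 = 25 → [0, 1, 8, 10, 19, 21, 25]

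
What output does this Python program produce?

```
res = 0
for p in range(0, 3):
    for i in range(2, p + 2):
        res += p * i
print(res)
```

p=1,i=2: res = 0+2 = 2
p=2,i=2: res = 2+4 = 6
p=2,i=3: res = 6+6 = 12

12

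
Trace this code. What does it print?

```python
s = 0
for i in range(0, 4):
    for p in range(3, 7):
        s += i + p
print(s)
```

i=0,p=3: s = 0+3 = 3
i=0,p=4: s = 3+4 = 7
i=0,p=5: s = 7+5 = 12
i=0,p=6: s = 12+6 = 18
i=1,p=3: s = 18+4 = 22
i=1,p=4: s = 22+5 = 27
i=1,p=5: s = 27+6 = 33
i=1,p=6: s = 33+7 = 40
i=2,p=3: s = 40+5 = 45
i=2,p=4: s = 45+6 = 51
i=2,p=5: s = 51+7 = 58
i=2,p=6: s = 58+8 = 66
i=3,p=3: s = 66+6 = 72
i=3,p=4: s = 72+7 = 79
i=3,p=5: s = 79+8 = 87
i=3,p=6: s = 87+9 = 96

96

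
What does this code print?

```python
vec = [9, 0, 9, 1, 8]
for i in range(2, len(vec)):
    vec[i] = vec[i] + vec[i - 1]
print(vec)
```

i=2: vec[2] = 9+0 = 9 → [9, 0, 9, 1, 8]
i=3: vec[3] = 1+9 = 10 → [9, 0, 9, 10, 8]
i=4: vec[4] = 8+10 = 18 → [9, 0, 9, 10, 18]

[9, 0, 9, 10, 18]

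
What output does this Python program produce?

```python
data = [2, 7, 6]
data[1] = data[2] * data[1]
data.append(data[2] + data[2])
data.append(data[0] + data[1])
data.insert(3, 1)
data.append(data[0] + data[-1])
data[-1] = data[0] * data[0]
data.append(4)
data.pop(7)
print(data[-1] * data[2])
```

data[1] = data[2]*data[1] = 6*7 = 42 → [2, 42, 6]
append data[2]+data[2] = 6+6 = 12 → [2, 42, 6, 12]
append data[0]+data[1] = 2+42 = 44 → [2, 42, 6, 12, 44]
insert 1 at 3 → [2, 42, 6, 1, 12, 44]
append data[0]+data[-1] = 2+44 = 46 → [2, 42, 6, 1, 12, 44, 46]
data[-1] = data[0]*data[0] = 2*2 = 4 → [2, 42, 6, 1, 12, 44, 4]
append 4 → [2, 42, 6, 1, 12, 44, 4, 4]
pop(7) removes 4 → [2, 42, 6, 1, 12, 44, 4]
data[-1]*data[2] = 4*6 = 24

24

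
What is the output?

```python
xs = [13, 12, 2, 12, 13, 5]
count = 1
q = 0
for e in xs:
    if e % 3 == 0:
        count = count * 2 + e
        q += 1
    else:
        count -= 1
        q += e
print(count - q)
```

e=13: not %3==0, count = 1-1 = 0; q=13
e=12: %3==0, count = 0*2+12 = 12; q=14
e=2: not %3==0, count = 12-1 = 11; q=16
e=12: %3==0, count = 11*2+12 = 34; q=17
e=13: not %3==0, count = 34-1 = 33; q=30
e=5: not %3==0, count = 33-1 = 32; q=35
count-q = 32-35 = -3

-3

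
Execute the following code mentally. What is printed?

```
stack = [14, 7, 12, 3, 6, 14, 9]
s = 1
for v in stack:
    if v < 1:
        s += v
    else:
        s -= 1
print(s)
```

v=14: not <1, s = 1-1 = 0
v=7: not <1, s = 0-1 = -1
v=12: not <1, s = (-1)-1 = -2
v=3: not <1, s = (-2)-1 = -3
v=6: not <1, s = (-3)-1 = -4
v=14: not <1, s = (-4)-1 = -5
v=9: not <1, s = (-5)-1 = -6

-6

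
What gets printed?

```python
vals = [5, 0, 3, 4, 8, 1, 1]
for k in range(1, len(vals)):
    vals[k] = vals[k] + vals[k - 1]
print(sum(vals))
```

93

k=1: vals[1] = 0+5 = 5 → [5, 5, 3, 4, 8, 1, 1]
k=2: vals[2] = 3+5 = 8 → [5, 5, 8, 4, 8, 1, 1]
k=3: vals[3] = 4+8 = 12 → [5, 5, 8, 12, 8, 1, 1]
k=4: vals[4] = 8+12 = 20 → [5, 5, 8, 12, 20, 1, 1]
k=5: vals[5] = 1+20 = 21 → [5, 5, 8, 12, 20, 21, 1]
k=6: vals[6] = 1+21 = 22 → [5, 5, 8, 12, 20, 21, 22]
sum = 93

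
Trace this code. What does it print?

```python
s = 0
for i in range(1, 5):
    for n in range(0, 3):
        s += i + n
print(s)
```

i=1,n=0: s = 0+1 = 1
i=1,n=1: s = 1+2 = 3
i=1,n=2: s = 3+3 = 6
i=2,n=0: s = 6+2 = 8
i=2,n=1: s = 8+3 = 11
i=2,n=2: s = 11+4 = 15
i=3,n=0: s = 15+3 = 18
i=3,n=1: s = 18+4 = 22
i=3,n=2: s = 22+5 = 27
i=4,n=0: s = 27+4 = 31
i=4,n=1: s = 31+5 = 36
i=4,n=2: s = 36+6 = 42

42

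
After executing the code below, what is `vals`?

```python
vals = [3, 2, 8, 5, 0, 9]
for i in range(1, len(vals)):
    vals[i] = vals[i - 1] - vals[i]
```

i=1: vals[1] = 3-2 = 1 → [3, 1, 8, 5, 0, 9]
i=2: vals[2] = 1-8 = -7 → [3, 1, -7, 5, 0, 9]
i=3: vals[3] = (-7)-5 = -12 → [3, 1, -7, -12, 0, 9]
i=4: vals[4] = (-12)-0 = -12 → [3, 1, -7, -12, -12, 9]
i=5: vals[5] = (-12)-9 = -21 → [3, 1, -7, -12, -12, -21]

[3, 1, -7, -12, -12, -21]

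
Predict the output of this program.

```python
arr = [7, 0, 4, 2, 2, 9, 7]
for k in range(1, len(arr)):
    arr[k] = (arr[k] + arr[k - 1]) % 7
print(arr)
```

k=1: arr[1] = (0+7)%7 = 0 → [7, 0, 4, 2, 2, 9, 7]
k=2: arr[2] = (4+0)%7 = 4 → [7, 0, 4, 2, 2, 9, 7]
k=3: arr[3] = (2+4)%7 = 6 → [7, 0, 4, 6, 2, 9, 7]
k=4: arr[4] = (2+6)%7 = 1 → [7, 0, 4, 6, 1, 9, 7]
k=5: arr[5] = (9+1)%7 = 3 → [7, 0, 4, 6, 1, 3, 7]
k=6: arr[6] = (7+3)%7 = 3 → [7, 0, 4, 6, 1, 3, 3]

[7, 0, 4, 6, 1, 3, 3]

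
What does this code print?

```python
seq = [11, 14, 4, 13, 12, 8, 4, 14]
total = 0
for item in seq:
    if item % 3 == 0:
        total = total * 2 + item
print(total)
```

12

item=11: not %3==0
item=14: not %3==0
item=4: not %3==0
item=13: not %3==0
item=12: %3==0, total = 0*2+12 = 12
item=8: not %3==0
item=4: not %3==0
item=14: not %3==0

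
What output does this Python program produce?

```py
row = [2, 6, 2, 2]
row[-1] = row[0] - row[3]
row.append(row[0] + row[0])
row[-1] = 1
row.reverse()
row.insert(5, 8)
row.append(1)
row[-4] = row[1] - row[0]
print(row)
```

row[-1] = row[0]-row[3] = 2-2 = 0 → [2, 6, 2, 0]
append row[0]+row[0] = 2+2 = 4 → [2, 6, 2, 0, 4]
row[-1] = 1 → [2, 6, 2, 0, 1]
reverse → [1, 0, 2, 6, 2]
insert 8 at 5 → [1, 0, 2, 6, 2, 8]
append 1 → [1, 0, 2, 6, 2, 8, 1]
row[-4] = row[1]-row[0] = 0-1 = -1 → [1, 0, 2, -1, 2, 8, 1]

[1, 0, 2, -1, 2, 8, 1]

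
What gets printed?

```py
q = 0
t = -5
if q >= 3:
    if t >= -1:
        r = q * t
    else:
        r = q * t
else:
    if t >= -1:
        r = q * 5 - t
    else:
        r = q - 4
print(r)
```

q=0, t=-5
q >= 3 is False; t >= -1 is False
→ r = q - 4 = -4

-4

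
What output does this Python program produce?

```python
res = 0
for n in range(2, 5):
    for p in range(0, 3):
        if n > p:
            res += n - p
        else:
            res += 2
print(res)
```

20

n=2,p=0: 2>0, res = 0+2 = 2
n=2,p=1: 2>1, res = 2+1 = 3
n=2,p=2: not 2>2, res = 3+2 = 5
n=3,p=0: 3>0, res = 5+3 = 8
n=3,p=1: 3>1, res = 8+2 = 10
n=3,p=2: 3>2, res = 10+1 = 11
n=4,p=0: 4>0, res = 11+4 = 15
n=4,p=1: 4>1, res = 15+3 = 18
n=4,p=2: 4>2, res = 18+2 = 20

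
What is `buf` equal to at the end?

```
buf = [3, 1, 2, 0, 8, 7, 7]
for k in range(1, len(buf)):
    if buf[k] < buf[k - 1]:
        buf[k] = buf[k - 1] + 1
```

k=1: 1<3, buf[1] = 3+1 = 4 → [3, 4, 2, 0, 8, 7, 7]
k=2: 2<4, buf[2] = 4+1 = 5 → [3, 4, 5, 0, 8, 7, 7]
k=3: 0<5, buf[3] = 5+1 = 6 → [3, 4, 5, 6, 8, 7, 7]
k=4: 8>=6, unchanged → [3, 4, 5, 6, 8, 7, 7]
k=5: 7<8, buf[5] = 8+1 = 9 → [3, 4, 5, 6, 8, 9, 7]
k=6: 7<9, buf[6] = 9+1 = 10 → [3, 4, 5, 6, 8, 9, 10]

[3, 4, 5, 6, 8, 9, 10]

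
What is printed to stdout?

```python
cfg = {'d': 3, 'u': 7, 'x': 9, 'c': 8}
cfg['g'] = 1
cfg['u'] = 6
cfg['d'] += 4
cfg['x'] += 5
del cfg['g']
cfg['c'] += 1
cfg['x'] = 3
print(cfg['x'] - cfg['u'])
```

-3

cfg['g'] = 1 → {'d': 3, 'u': 7, 'x': 9, 'c': 8, 'g': 1}
cfg['u'] = 6 → {'d': 3, 'u': 6, 'x': 9, 'c': 8, 'g': 1}
cfg['d'] = 3+4 = 7 → {'d': 7, 'u': 6, 'x': 9, 'c': 8, 'g': 1}
cfg['x'] = 9+5 = 14 → {'d': 7, 'u': 6, 'x': 14, 'c': 8, 'g': 1}
del 'g' → {'d': 7, 'u': 6, 'x': 14, 'c': 8}
cfg['c'] = 8+1 = 9 → {'d': 7, 'u': 6, 'x': 14, 'c': 9}
cfg['x'] = 3 → {'d': 7, 'u': 6, 'x': 3, 'c': 9}
cfg['x']-cfg['u'] = 3-6 = -3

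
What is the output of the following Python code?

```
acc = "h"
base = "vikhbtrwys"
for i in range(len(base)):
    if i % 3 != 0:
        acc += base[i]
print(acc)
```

i=0: skip
i=1: add 'i' → 'hi'
i=2: add 'k' → 'hik'
i=3: skip
i=4: add 'b' → 'hikb'
i=5: add 't' → 'hikbt'
i=6: skip
i=7: add 'w' → 'hikbtw'
i=8: add 'y' → 'hikbtwy'
i=9: skip

hikbtwy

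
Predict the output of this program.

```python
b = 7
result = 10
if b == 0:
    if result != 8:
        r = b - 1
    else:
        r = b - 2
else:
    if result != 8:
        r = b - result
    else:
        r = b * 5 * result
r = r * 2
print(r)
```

b=7, result=10
b == 0 is False; result != 8 is True
→ r = b - result = -3
r = (-3)*2 = -6

-6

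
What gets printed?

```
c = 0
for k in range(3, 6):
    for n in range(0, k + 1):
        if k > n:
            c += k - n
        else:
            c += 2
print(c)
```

37

k=3,n=0: 3>0, c = 0+3 = 3
k=3,n=1: 3>1, c = 3+2 = 5
k=3,n=2: 3>2, c = 5+1 = 6
k=3,n=3: not 3>3, c = 6+2 = 8
k=4,n=0: 4>0, c = 8+4 = 12
k=4,n=1: 4>1, c = 12+3 = 15
k=4,n=2: 4>2, c = 15+2 = 17
k=4,n=3: 4>3, c = 17+1 = 18
k=4,n=4: not 4>4, c = 18+2 = 20
k=5,n=0: 5>0, c = 20+5 = 25
k=5,n=1: 5>1, c = 25+4 = 29
k=5,n=2: 5>2, c = 29+3 = 32
k=5,n=3: 5>3, c = 32+2 = 34
k=5,n=4: 5>4, c = 34+1 = 35
k=5,n=5: not 5>5, c = 35+2 = 37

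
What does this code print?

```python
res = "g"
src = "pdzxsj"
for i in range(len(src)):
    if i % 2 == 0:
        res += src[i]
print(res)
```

gpzs

i=0: add 'p' → 'gp'
i=1: skip
i=2: add 'z' → 'gpz'
i=3: skip
i=4: add 's' → 'gpzs'
i=5: skip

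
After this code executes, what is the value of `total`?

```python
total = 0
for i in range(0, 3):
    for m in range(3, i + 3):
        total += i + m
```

15

i=1,m=3: total = 0+4 = 4
i=2,m=3: total = 4+5 = 9
i=2,m=4: total = 9+6 = 15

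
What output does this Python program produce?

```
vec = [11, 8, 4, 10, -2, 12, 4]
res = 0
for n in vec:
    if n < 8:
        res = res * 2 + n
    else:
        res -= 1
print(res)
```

n=11: not <8, res = 0-1 = -1
n=8: not <8, res = (-1)-1 = -2
n=4: <8, res = (-2)*2+4 = 0
n=10: not <8, res = 0-1 = -1
n=-2: <8, res = (-1)*2+(-2) = -4
n=12: not <8, res = (-4)-1 = -5
n=4: <8, res = (-5)*2+4 = -6

-6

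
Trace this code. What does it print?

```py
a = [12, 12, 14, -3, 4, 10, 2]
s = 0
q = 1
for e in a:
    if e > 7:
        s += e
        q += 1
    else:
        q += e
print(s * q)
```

e=12: >7, s = 0+12 = 12; q=2
e=12: >7, s = 12+12 = 24; q=3
e=14: >7, s = 24+14 = 38; q=4
e=-3: not >7; q=1
e=4: not >7; q=5
e=10: >7, s = 38+10 = 48; q=6
e=2: not >7; q=8
s*q = 48*8 = 384

384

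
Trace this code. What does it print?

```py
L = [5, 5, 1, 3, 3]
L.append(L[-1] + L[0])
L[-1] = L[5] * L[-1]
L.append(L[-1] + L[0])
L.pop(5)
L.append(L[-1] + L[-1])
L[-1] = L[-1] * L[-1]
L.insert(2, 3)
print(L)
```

append L[-1]+L[0] = 3+5 = 8 → [5, 5, 1, 3, 3, 8]
L[-1] = L[5]*L[-1] = 8*8 = 64 → [5, 5, 1, 3, 3, 64]
append L[-1]+L[0] = 64+5 = 69 → [5, 5, 1, 3, 3, 64, 69]
pop(5) removes 64 → [5, 5, 1, 3, 3, 69]
append L[-1]+L[-1] = 69+69 = 138 → [5, 5, 1, 3, 3, 69, 138]
L[-1] = L[-1]*L[-1] = 138*138 = 19044 → [5, 5, 1, 3, 3, 69, 19044]
insert 3 at 2 → [5, 5, 3, 1, 3, 3, 69, 19044]

[5, 5, 3, 1, 3, 3, 69, 19044]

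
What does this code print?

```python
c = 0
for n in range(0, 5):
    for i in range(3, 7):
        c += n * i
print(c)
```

180

n=0,i=3: c = 0+0 = 0
n=0,i=4: c = 0+0 = 0
n=0,i=5: c = 0+0 = 0
n=0,i=6: c = 0+0 = 0
n=1,i=3: c = 0+3 = 3
n=1,i=4: c = 3+4 = 7
n=1,i=5: c = 7+5 = 12
n=1,i=6: c = 12+6 = 18
n=2,i=3: c = 18+6 = 24
n=2,i=4: c = 24+8 = 32
n=2,i=5: c = 32+10 = 42
n=2,i=6: c = 42+12 = 54
n=3,i=3: c = 54+9 = 63
n=3,i=4: c = 63+12 = 75
n=3,i=5: c = 75+15 = 90
n=3,i=6: c = 90+18 = 108
n=4,i=3: c = 108+12 = 120
n=4,i=4: c = 120+16 = 136
n=4,i=5: c = 136+20 = 156
n=4,i=6: c = 156+24 = 180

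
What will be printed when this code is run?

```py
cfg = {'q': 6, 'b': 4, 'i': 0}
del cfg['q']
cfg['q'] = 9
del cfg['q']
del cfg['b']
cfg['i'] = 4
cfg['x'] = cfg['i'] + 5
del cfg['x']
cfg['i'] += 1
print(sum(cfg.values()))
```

5

del 'q' → {'b': 4, 'i': 0}
cfg['q'] = 9 → {'b': 4, 'i': 0, 'q': 9}
del 'q' → {'b': 4, 'i': 0}
del 'b' → {'i': 0}
cfg['i'] = 4 → {'i': 4}
cfg['x'] = cfg['i']+5 = 9 → {'i': 4, 'x': 9}
del 'x' → {'i': 4}
cfg['i'] = 4+1 = 5 → {'i': 5}
sum of values = 5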